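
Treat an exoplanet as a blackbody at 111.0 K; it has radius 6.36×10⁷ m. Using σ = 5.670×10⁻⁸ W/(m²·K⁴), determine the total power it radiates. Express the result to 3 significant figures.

P ≈ 4.38×10¹⁷ W

Surface area A = 4πR² = 4π(6.36×10⁷ m)² = 5.08305×10¹⁶ m².
P = σAT⁴ = 5.670×10⁻⁸ × 5.08305×10¹⁶ × (111.0)⁴ = 4.38×10¹⁷ W.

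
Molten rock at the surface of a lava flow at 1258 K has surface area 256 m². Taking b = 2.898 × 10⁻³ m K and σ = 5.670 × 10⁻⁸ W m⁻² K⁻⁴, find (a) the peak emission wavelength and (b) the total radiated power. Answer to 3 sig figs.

λ_max ≈ 2.30 μm; P ≈ 3.64×10⁷ W

(a) λ_max = b/T = 2.898×10⁻³/1258 = 2.304×10⁻⁶ m = 2.30 μm.
Area A = 256 m².
(b) P = σAT⁴ = 5.670×10⁻⁸×256×(1258)⁴ = 3.64×10⁷ W.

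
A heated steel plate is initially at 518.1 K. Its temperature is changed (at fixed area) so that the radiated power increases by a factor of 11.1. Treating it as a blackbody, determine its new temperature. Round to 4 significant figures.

P ∝ T⁴, so T₂/T₁ = (P₂/P₁)^(1/4) = (11.1)^(1/4) = 1.82529.
T₂ = 518.1 × 1.82529 = 945.7 K.

T₂ ≈ 945.7 K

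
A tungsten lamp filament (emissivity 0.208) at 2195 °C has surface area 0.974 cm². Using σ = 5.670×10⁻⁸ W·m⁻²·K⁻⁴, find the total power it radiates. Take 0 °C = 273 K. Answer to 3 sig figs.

T = 2195 °C + 273 = 2468 K.
Area A = 0.974 cm² = 9.74×10⁻⁵ m².
P = εσAT⁴ = 0.208 × 5.670×10⁻⁸ × 9.74×10⁻⁵ × (2468)⁴ = 42.6 W.

P ≈ 42.6 W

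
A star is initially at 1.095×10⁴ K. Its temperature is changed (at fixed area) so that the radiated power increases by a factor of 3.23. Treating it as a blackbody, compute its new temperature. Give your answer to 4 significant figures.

T₂ ≈ 1.468×10⁴ K

P ∝ T⁴, so T₂/T₁ = (P₂/P₁)^(1/4) = (3.23)^(1/4) = 1.34060.
T₂ = 1.095×10⁴ × 1.34060 = 1.468×10⁴ K.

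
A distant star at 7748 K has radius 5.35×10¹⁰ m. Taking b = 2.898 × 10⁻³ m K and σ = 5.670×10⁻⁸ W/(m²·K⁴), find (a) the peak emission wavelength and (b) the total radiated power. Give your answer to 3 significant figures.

(a) λ_max = b/T = 2.898×10⁻³/7748 = 3.740×10⁻⁷ m = 0.374 μm.
Surface area A = 4πR² = 4π(5.35×10¹⁰ m)² = 3.59681×10²² m².
(b) P = σAT⁴ = 5.670×10⁻⁸×3.59681×10²²×(7748)⁴ = 7.35×10³⁰ W.

λ_max ≈ 0.374 μm; P ≈ 7.35×10³⁰ W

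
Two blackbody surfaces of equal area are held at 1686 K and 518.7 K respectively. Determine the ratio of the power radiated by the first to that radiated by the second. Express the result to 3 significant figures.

P₁/P₂ ≈ 112

With equal areas, P₁/P₂ = (T₁/T₂)⁴ = (1686/518.7)⁴ = 112.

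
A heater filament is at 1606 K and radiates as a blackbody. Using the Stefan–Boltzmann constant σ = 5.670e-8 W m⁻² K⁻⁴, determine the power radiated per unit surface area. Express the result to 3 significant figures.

I ≈ 3.77×10⁵ W/m²

Stefan–Boltzmann: I = σT⁴ = 5.670×10⁻⁸ × (1606)⁴ = 3.77×10⁵ W/m².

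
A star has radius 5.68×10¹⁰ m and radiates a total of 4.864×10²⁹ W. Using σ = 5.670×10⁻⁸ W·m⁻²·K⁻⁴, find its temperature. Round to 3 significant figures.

T ≈ 3.81×10³ K

Surface area A = 4πR² = 4π(5.68×10¹⁰ m)² = 4.05421×10²² m².
P = σAT⁴ ⇒ T = (P/(σA))^(1/4) = (4.864×10²⁹/(5.670×10⁻⁸×4.05421×10²²))^(1/4) = 3.81×10³ K.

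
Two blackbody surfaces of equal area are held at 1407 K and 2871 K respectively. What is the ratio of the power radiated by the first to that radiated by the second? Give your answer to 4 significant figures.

With equal areas, P₁/P₂ = (T₁/T₂)⁴ = (1407/2871)⁴ = 0.05768.

P₁/P₂ ≈ 0.05768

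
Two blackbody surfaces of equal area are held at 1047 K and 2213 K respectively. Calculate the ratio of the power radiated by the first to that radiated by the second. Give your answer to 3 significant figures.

P₁/P₂ ≈ 0.0501

With equal areas, P₁/P₂ = (T₁/T₂)⁴ = (1047/2213)⁴ = 0.0501.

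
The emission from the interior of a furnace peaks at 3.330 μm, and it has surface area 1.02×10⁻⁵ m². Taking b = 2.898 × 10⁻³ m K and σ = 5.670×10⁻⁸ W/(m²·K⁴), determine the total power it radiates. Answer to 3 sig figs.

Wien's law: T = b/λ_max = 2.898×10⁻³/3.330×10⁻⁶ = 870.270 K.
Area A = 1.02×10⁻⁵ m².
Then P = σAT⁴ = 5.670×10⁻⁸×1.02×10⁻⁵×(870.270)⁴ = 0.332 W.

P ≈ 0.332 W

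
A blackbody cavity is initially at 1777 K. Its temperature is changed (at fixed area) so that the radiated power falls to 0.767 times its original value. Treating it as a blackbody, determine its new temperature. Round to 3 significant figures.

T₂ ≈ 1.66×10³ K

P ∝ T⁴, so T₂/T₁ = (P₂/P₁)^(1/4) = (0.767)^(1/4) = 0.935834.
T₂ = 1777 × 0.935834 = 1.66×10³ K.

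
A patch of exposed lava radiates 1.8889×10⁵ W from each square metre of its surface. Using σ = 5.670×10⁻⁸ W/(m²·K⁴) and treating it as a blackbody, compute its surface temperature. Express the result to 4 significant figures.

I = σT⁴, so T = (I/σ)^(1/4) = (1.8889×10⁵/(5.670×10⁻⁸))^(1/4) = 1351 K.

T ≈ 1351 K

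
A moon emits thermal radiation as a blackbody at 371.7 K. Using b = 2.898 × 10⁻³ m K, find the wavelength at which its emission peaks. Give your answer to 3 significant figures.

Wien's displacement law: λ_max = b/T = (2.898×10⁻³ m·K)/(371.7 K) = 7.797×10⁻⁶ m.
That is 7.80 μm, in the infrared range.

λ_max ≈ 7.80 μm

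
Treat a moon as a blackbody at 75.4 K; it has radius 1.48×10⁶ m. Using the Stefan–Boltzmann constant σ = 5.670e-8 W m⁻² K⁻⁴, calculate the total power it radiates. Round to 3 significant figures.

Surface area A = 4πR² = 4π(1.48×10⁶ m)² = 2.75254×10¹³ m².
P = σAT⁴ = 5.670×10⁻⁸ × 2.75254×10¹³ × (75.4)⁴ = 5.04×10¹³ W.

P ≈ 5.04×10¹³ W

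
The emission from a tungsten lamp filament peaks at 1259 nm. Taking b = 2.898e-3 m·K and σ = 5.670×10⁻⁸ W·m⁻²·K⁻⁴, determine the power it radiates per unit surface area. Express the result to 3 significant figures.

Wien's law: T = b/λ_max = 2.898×10⁻³/1.259×10⁻⁶ = 2301.83 K.
Then I = σT⁴ = 5.670×10⁻⁸×(2301.83)⁴ = 1.59×10⁶ W/m².

I ≈ 1.59×10⁶ W/m²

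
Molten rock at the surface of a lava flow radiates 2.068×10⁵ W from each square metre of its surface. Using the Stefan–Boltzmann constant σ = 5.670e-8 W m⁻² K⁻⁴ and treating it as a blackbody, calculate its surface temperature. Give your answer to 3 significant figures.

T ≈ 1.38×10³ K

I = σT⁴, so T = (I/σ)^(1/4) = (2.068×10⁵/(5.670×10⁻⁸))^(1/4) = 1.38×10³ K.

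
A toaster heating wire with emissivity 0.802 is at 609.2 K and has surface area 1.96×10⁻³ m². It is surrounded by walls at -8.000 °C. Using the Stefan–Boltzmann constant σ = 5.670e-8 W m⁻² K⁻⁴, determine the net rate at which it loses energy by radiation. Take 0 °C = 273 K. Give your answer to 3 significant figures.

Surroundings: T = -8.000 °C + 273 = 265.000 K.
Area A = 1.96×10⁻³ m².
Net radiated power P_net = εσA(T⁴ − T₀⁴) = 0.802×5.670×10⁻⁸×1.96×10⁻³×(609.2⁴ − 265.000⁴).
T⁴ − T₀⁴ = 1.37733×10¹¹ − 4.93155×10⁹ = 1.32801×10¹¹ K⁴, so P_net = 11.8 W.

Net loss ≈ 11.8 W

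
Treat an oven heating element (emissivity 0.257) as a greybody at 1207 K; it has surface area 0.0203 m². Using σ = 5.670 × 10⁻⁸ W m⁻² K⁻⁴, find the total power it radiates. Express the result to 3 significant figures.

Area A = 0.0203 m².
P = εσAT⁴ = 0.257 × 5.670×10⁻⁸ × 0.0203 × (1207)⁴ = 628 W.

P ≈ 628 W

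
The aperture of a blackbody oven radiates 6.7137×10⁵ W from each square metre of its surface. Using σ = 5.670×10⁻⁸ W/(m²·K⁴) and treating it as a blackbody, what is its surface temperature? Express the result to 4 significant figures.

T ≈ 1855 K

I = σT⁴, so T = (I/σ)^(1/4) = (6.7137×10⁵/(5.670×10⁻⁸))^(1/4) = 1855 K.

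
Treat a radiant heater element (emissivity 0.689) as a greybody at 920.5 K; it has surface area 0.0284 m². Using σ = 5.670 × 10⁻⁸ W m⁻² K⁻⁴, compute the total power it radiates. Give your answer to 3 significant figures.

Area A = 0.0284 m².
P = εσAT⁴ = 0.689 × 5.670×10⁻⁸ × 0.0284 × (920.5)⁴ = 797 W.

P ≈ 797 W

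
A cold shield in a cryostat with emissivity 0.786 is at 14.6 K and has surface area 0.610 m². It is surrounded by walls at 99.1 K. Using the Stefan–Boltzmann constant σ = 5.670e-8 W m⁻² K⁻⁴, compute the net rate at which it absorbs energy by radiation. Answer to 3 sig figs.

Area A = 0.610 m².
Net radiated power P_net = εσA(T⁴ − T₀⁴) = 0.786×5.670×10⁻⁸×0.610×(14.6⁴ − 99.1⁴).
T⁴ − T₀⁴ = 45437.2 − 9.64483×10⁷ = -9.64029×10⁷ K⁴, so P_net = -2.62 W — negative, meaning a net gain of 2.62 W.

Net gain ≈ 2.62 W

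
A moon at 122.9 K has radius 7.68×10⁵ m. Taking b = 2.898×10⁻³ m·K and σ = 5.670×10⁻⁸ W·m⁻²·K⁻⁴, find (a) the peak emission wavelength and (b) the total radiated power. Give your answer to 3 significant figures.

(a) λ_max = b/T = 2.898×10⁻³/122.9 = 2.358×10⁻⁵ m = 23.6 μm.
Surface area A = 4πR² = 4π(7.68×10⁵ m)² = 7.41195×10¹² m².
(b) P = σAT⁴ = 5.670×10⁻⁸×7.41195×10¹²×(122.9)⁴ = 9.59×10¹³ W.

λ_max ≈ 23.6 μm; P ≈ 9.59×10¹³ W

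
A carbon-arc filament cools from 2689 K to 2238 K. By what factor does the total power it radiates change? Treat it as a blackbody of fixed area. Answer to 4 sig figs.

P ∝ T⁴, so P₂/P₁ = (T₂/T₁)⁴ = (2238/2689)⁴ = (0.832280)⁴ = 0.4798.

P₂/P₁ ≈ 0.4798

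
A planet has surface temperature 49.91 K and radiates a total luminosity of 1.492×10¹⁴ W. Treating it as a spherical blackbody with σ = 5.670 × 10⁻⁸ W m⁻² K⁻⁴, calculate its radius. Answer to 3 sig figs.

L = 4πR²σT⁴ ⇒ R = √(L/(4πσT⁴)).
σT⁴ = 0.351830 W/m², so R = √(1.492×10¹⁴/(4π×0.351830)) = 5.81×10⁶ m.

R ≈ 5.81×10⁶ m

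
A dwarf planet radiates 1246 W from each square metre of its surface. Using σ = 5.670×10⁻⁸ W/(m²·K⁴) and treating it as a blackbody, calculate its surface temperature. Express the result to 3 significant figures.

T ≈ 385 K

I = σT⁴, so T = (I/σ)^(1/4) = (1246/(5.670×10⁻⁸))^(1/4) = 385 K.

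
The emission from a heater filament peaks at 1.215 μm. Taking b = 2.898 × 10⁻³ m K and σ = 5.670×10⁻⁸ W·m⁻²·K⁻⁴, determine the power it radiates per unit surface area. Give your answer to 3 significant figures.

Wien's law: T = b/λ_max = 2.898×10⁻³/1.215×10⁻⁶ = 2385.19 K.
Then I = σT⁴ = 5.670×10⁻⁸×(2385.19)⁴ = 1.84×10⁶ W/m².

I ≈ 1.84×10⁶ W/m²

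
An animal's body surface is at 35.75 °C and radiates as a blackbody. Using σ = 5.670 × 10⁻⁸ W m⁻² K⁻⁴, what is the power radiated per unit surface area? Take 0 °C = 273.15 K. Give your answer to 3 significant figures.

T = 35.75 °C + 273.15 = 308.90 K.
Stefan–Boltzmann: I = σT⁴ = 5.670×10⁻⁸ × (308.90)⁴ = 516 W/m².

I ≈ 516 W/m²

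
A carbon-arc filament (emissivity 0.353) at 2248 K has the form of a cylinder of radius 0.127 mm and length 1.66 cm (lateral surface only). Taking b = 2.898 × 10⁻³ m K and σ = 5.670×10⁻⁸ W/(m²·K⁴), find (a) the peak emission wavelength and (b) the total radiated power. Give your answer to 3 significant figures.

(a) λ_max = b/T = 2.898×10⁻³/2248 = 1.289×10⁻⁶ m = 1.29×10³ nm.
Lateral area A = 2πrL = 2π×1.27×10⁻⁴×0.0166 = 1.32462×10⁻⁵ m².
(b) P = εσAT⁴ = 0.353×5.670×10⁻⁸×1.32462×10⁻⁵×(2248)⁴ = 6.77 W.

λ_max ≈ 1.29×10³ nm; P ≈ 6.77 W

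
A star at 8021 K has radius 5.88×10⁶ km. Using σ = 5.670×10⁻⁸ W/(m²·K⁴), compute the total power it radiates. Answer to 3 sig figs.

Surface area A = 4πR² = 4π(5.88×10⁹ m)² = 4.34475×10²⁰ m².
P = σAT⁴ = 5.670×10⁻⁸ × 4.34475×10²⁰ × (8021)⁴ = 1.02×10²⁹ W.

P ≈ 1.02×10²⁹ W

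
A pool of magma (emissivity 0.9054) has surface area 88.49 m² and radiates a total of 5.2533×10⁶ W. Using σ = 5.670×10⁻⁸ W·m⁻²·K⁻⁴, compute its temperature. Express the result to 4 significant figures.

T ≈ 1037 K

Area A = 88.49 m².
P = εσAT⁴ ⇒ T = (P/(εσA))^(1/4) = (5.2533×10⁶/(0.9054×5.670×10⁻⁸×88.49))^(1/4) = 1037 K.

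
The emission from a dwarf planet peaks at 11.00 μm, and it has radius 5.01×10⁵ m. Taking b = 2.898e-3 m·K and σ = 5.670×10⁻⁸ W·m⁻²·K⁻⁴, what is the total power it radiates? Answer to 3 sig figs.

Wien's law: T = b/λ_max = 2.898×10⁻³/1.100×10⁻⁵ = 263.455 K.
Surface area A = 4πR² = 4π(5.01×10⁵ m)² = 3.15417×10¹² m².
Then P = σAT⁴ = 5.670×10⁻⁸×3.15417×10¹²×(263.455)⁴ = 8.62×10¹⁴ W.

P ≈ 8.62×10¹⁴ W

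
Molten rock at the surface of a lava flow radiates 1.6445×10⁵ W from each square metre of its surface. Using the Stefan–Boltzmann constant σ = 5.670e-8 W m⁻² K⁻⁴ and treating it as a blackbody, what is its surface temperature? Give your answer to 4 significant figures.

I = σT⁴, so T = (I/σ)^(1/4) = (1.6445×10⁵/(5.670×10⁻⁸))^(1/4) = 1305 K.

T ≈ 1305 K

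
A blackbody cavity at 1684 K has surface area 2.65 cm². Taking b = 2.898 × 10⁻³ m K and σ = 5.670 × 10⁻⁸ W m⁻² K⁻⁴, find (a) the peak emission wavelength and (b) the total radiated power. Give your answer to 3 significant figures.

(a) λ_max = b/T = 2.898×10⁻³/1684 = 1.721×10⁻⁶ m = 1.72 μm.
Area A = 2.65 cm² = 2.65×10⁻⁴ m².
(b) P = σAT⁴ = 5.670×10⁻⁸×2.65×10⁻⁴×(1684)⁴ = 121 W.

λ_max ≈ 1.72 μm; P ≈ 121 W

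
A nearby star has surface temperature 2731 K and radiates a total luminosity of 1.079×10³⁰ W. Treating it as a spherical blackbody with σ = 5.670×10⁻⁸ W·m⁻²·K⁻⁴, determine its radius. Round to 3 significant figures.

R ≈ 1.65×10¹¹ m

L = 4πR²σT⁴ ⇒ R = √(L/(4πσT⁴)).
σT⁴ = 3.15406×10⁶ W/m², so R = √(1.079×10³⁰/(4π×3.15406×10⁶)) = 1.65×10¹¹ m.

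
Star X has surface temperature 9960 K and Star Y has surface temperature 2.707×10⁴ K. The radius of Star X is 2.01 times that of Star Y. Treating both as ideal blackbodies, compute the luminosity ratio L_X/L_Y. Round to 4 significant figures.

L ∝ R²T⁴, so L_X/L_Y = (R_X/R_Y)²(T_X/T_Y)⁴ = (2.01)² × (9960/2.707×10⁴)⁴ = 4.0401 × 0.0183267 = 0.07404.

L_X/L_Y ≈ 0.07404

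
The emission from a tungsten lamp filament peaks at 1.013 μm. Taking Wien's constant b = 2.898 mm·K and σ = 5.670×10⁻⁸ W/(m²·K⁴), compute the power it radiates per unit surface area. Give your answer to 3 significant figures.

Wien's law: T = b/λ_max = 2.898×10⁻³/1.013×10⁻⁶ = 2860.81 K.
Then I = σT⁴ = 5.670×10⁻⁸×(2860.81)⁴ = 3.80×10⁶ W/m².

I ≈ 3.80×10⁶ W/m²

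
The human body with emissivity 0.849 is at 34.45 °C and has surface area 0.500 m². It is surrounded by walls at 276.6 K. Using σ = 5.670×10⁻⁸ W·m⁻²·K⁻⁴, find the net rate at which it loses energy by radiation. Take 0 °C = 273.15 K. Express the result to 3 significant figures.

T = 34.45 °C + 273.15 = 307.60 K.
Area A = 0.500 m².
Net radiated power P_net = εσA(T⁴ − T₀⁴) = 0.849×5.670×10⁻⁸×0.500×(307.60⁴ − 276.6⁴).
T⁴ − T₀⁴ = 8.95252×10⁹ − 5.85341×10⁹ = 3.09911×10⁹ K⁴, so P_net = 74.6 W.

Net loss ≈ 74.6 W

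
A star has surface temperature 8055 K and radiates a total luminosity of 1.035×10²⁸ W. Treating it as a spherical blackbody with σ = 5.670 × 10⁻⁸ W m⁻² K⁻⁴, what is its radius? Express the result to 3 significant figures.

L = 4πR²σT⁴ ⇒ R = √(L/(4πσT⁴)).
σT⁴ = 2.38696×10⁸ W/m², so R = √(1.035×10²⁸/(4π×2.38696×10⁸)) = 1.86×10⁹ m.

R ≈ 1.86×10⁹ m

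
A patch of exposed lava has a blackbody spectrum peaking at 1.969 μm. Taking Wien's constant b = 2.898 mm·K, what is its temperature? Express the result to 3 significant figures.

Wien's law gives T = b/λ_max = (2.898×10⁻³ m·K)/(1.969×10⁻⁶ m) = 1.47×10³ K.

T ≈ 1.47×10³ K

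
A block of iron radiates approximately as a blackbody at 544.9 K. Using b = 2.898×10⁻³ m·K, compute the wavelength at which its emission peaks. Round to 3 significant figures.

Wien's displacement law: λ_max = b/T = (2.898×10⁻³ m·K)/(544.9 K) = 5.318×10⁻⁶ m.
That is 5.32 μm, in the infrared range.

λ_max ≈ 5.32 μm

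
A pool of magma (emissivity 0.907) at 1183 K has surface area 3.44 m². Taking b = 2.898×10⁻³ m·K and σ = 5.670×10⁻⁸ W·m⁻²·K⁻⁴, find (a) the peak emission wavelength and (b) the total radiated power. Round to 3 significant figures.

λ_max ≈ 2.45 μm; P ≈ 3.46×10⁵ W

(a) λ_max = b/T = 2.898×10⁻³/1183 = 2.450×10⁻⁶ m = 2.45 μm.
Area A = 3.44 m².
(b) P = εσAT⁴ = 0.907×5.670×10⁻⁸×3.44×(1183)⁴ = 3.46×10⁵ W.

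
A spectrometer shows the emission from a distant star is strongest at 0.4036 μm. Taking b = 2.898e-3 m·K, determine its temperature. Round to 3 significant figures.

Wien's law gives T = b/λ_max = (2.898×10⁻³ m·K)/(4.036×10⁻⁷ m) = 7.18×10³ K.

T ≈ 7.18×10³ K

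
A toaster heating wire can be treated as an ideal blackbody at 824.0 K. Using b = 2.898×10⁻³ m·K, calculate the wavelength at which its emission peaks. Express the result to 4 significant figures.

Wien's displacement law: λ_max = b/T = (2.898×10⁻³ m·K)/(824.0 K) = 3.5170×10⁻⁶ m.
That is 3.517 μm, in the infrared range.

λ_max ≈ 3.517 μm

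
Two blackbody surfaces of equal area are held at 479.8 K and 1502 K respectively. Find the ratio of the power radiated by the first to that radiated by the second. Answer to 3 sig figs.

P₁/P₂ ≈ 0.0104

With equal areas, P₁/P₂ = (T₁/T₂)⁴ = (479.8/1502)⁴ = 0.0104.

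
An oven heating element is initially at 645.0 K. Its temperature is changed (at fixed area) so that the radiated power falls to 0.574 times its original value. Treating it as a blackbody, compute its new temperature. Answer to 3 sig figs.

T₂ ≈ 561 K

P ∝ T⁴, so T₂/T₁ = (P₂/P₁)^(1/4) = (0.574)^(1/4) = 0.870418.
T₂ = 645.0 × 0.870418 = 561 K.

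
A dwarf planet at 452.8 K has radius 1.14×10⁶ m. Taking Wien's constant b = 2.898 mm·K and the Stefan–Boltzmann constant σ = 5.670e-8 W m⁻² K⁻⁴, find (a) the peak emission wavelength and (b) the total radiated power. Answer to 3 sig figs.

λ_max ≈ 6.40 μm; P ≈ 3.89×10¹⁶ W

(a) λ_max = b/T = 2.898×10⁻³/452.8 = 6.400×10⁻⁶ m = 6.40 μm.
Surface area A = 4πR² = 4π(1.14×10⁶ m)² = 1.63313×10¹³ m².
(b) P = σAT⁴ = 5.670×10⁻⁸×1.63313×10¹³×(452.8)⁴ = 3.89×10¹⁶ W.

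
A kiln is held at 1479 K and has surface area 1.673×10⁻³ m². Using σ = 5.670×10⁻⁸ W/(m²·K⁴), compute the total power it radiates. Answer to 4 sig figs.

P ≈ 453.9 W

Area A = 1.673×10⁻³ m².
P = σAT⁴ = 5.670×10⁻⁸ × 1.673×10⁻³ × (1479)⁴ = 453.9 W.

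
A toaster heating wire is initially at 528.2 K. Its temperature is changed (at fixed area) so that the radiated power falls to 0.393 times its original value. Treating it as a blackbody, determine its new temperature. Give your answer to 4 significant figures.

P ∝ T⁴, so T₂/T₁ = (P₂/P₁)^(1/4) = (0.393)^(1/4) = 0.791768.
T₂ = 528.2 × 0.791768 = 418.2 K.

T₂ ≈ 418.2 K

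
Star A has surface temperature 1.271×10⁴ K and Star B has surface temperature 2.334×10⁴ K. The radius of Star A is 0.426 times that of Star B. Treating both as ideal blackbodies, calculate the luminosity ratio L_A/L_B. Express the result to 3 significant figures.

L_A/L_B ≈ 0.0160

L ∝ R²T⁴, so L_A/L_B = (R_A/R_B)²(T_A/T_B)⁴ = (0.426)² × (1.271×10⁴/2.334×10⁴)⁴ = 0.181476 × 0.0879384 = 0.0160.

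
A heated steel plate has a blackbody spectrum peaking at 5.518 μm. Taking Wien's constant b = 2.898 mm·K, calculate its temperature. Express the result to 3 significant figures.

Wien's law gives T = b/λ_max = (2.898×10⁻³ m·K)/(5.518×10⁻⁶ m) = 525 K.

T ≈ 525 K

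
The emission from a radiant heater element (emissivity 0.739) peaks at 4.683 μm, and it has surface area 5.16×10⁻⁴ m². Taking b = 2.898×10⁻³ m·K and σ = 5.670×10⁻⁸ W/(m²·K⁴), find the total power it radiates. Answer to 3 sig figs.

Wien's law: T = b/λ_max = 2.898×10⁻³/4.683×10⁻⁶ = 618.834 K.
Area A = 5.16×10⁻⁴ m².
Then P = εσAT⁴ = 0.739×5.670×10⁻⁸×5.16×10⁻⁴×(618.834)⁴ = 3.17 W.

P ≈ 3.17 W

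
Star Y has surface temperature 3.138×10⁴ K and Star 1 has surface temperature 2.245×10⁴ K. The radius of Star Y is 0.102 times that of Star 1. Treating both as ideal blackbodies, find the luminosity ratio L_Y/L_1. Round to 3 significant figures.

L ∝ R²T⁴, so L_Y/L_1 = (R_Y/R_1)²(T_Y/T_1)⁴ = (0.102)² × (3.138×10⁴/2.245×10⁴)⁴ = 0.010404 × 3.81721 = 0.0397.

L_Y/L_1 ≈ 0.0397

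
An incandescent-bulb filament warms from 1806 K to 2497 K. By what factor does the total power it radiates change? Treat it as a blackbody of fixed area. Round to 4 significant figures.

P ∝ T⁴, so P₂/P₁ = (T₂/T₁)⁴ = (2497/1806)⁴ = (1.38261)⁴ = 3.654.

P₂/P₁ ≈ 3.654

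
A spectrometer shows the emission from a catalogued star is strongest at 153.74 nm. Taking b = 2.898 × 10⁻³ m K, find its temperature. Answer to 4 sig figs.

T ≈ 1.885×10⁴ K

Wien's law gives T = b/λ_max = (2.898×10⁻³ m·K)/(1.5374×10⁻⁷ m) = 1.885×10⁴ K.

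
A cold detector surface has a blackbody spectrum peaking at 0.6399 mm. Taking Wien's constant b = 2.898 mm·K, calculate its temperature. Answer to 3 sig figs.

Wien's law gives T = b/λ_max = (2.898×10⁻³ m·K)/(6.399×10⁻⁴ m) = 4.53 K.

T ≈ 4.53 K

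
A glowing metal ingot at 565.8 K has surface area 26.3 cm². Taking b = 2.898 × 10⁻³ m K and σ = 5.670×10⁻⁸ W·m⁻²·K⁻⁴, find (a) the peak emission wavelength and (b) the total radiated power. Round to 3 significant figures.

(a) λ_max = b/T = 2.898×10⁻³/565.8 = 5.122×10⁻⁶ m = 5.12 μm.
Area A = 26.3 cm² = 2.63×10⁻³ m².
(b) P = σAT⁴ = 5.670×10⁻⁸×2.63×10⁻³×(565.8)⁴ = 15.3 W.

λ_max ≈ 5.12 μm; P ≈ 15.3 W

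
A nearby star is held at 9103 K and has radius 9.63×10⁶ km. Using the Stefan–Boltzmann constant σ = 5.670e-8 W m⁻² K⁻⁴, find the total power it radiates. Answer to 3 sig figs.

P ≈ 4.54×10²⁹ W

Surface area A = 4πR² = 4π(9.63×10⁹ m)² = 1.16537×10²¹ m².
P = σAT⁴ = 5.670×10⁻⁸ × 1.16537×10²¹ × (9103)⁴ = 4.54×10²⁹ W.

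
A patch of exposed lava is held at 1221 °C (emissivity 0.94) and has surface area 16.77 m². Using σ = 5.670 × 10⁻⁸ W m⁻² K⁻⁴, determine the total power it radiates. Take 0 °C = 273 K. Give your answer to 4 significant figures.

P ≈ 4.453×10⁶ W

T = 1221 °C + 273 = 1494 K.
Area A = 16.77 m².
P = εσAT⁴ = 0.94 × 5.670×10⁻⁸ × 16.77 × (1494)⁴ = 4.453×10⁶ W.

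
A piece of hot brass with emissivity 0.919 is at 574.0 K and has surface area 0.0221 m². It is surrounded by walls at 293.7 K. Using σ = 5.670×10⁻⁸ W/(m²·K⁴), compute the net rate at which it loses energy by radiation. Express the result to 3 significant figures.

Net loss ≈ 116 W

Area A = 0.0221 m².
Net radiated power P_net = εσA(T⁴ − T₀⁴) = 0.919×5.670×10⁻⁸×0.0221×(574.0⁴ − 293.7⁴).
T⁴ − T₀⁴ = 1.08554×10¹¹ − 7.44073×10⁹ = 1.01113×10¹¹ K⁴, so P_net = 116 W.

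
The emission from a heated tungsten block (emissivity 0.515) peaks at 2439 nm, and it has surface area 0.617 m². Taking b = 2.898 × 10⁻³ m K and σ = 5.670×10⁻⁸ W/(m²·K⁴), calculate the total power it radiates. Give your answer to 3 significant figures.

Wien's law: T = b/λ_max = 2.898×10⁻³/2.439×10⁻⁶ = 1188.19 K.
Area A = 0.617 m².
Then P = εσAT⁴ = 0.515×5.670×10⁻⁸×0.617×(1188.19)⁴ = 3.59×10⁴ W.

P ≈ 3.59×10⁴ W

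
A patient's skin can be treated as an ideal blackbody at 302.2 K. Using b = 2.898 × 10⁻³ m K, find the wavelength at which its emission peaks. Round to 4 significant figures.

λ_max ≈ 9.590 μm

Wien's displacement law: λ_max = b/T = (2.898×10⁻³ m·K)/(302.2 K) = 9.5897×10⁻⁶ m.
That is 9.590 μm, in the infrared range.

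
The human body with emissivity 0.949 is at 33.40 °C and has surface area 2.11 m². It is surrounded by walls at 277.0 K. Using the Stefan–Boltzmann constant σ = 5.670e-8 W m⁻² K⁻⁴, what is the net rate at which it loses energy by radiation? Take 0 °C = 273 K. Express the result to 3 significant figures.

T = 33.40 °C + 273 = 306.40 K.
Area A = 2.11 m².
Net radiated power P_net = εσA(T⁴ − T₀⁴) = 0.949×5.670×10⁻⁸×2.11×(306.40⁴ − 277.0⁴).
T⁴ − T₀⁴ = 8.81363×10⁹ − 5.88734×10⁹ = 2.92629×10⁹ K⁴, so P_net = 332 W.

Net loss ≈ 332 W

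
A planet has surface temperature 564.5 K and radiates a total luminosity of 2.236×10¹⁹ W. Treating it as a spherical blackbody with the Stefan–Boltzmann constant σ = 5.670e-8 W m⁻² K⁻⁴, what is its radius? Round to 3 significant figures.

L = 4πR²σT⁴ ⇒ R = √(L/(4πσT⁴)).
σT⁴ = 5757.56 W/m², so R = √(2.236×10¹⁹/(4π×5757.56)) = 1.76×10⁷ m.

R ≈ 1.76×10⁷ m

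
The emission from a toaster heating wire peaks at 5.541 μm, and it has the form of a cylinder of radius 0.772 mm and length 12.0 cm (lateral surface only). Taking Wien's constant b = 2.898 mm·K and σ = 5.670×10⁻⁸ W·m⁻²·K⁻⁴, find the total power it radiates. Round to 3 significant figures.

Wien's law: T = b/λ_max = 2.898×10⁻³/5.541×10⁻⁶ = 523.010 K.
Lateral area A = 2πrL = 2π×7.72×10⁻⁴×0.120 = 5.82074×10⁻⁴ m².
Then P = σAT⁴ = 5.670×10⁻⁸×5.82074×10⁻⁴×(523.010)⁴ = 2.47 W.

P ≈ 2.47 W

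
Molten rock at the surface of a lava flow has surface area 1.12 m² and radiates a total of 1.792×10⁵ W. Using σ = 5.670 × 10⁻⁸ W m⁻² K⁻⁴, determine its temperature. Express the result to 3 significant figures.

T ≈ 1.30×10³ K

Area A = 1.12 m².
P = σAT⁴ ⇒ T = (P/(σA))^(1/4) = (1.792×10⁵/(5.670×10⁻⁸×1.12))^(1/4) = 1.30×10³ K.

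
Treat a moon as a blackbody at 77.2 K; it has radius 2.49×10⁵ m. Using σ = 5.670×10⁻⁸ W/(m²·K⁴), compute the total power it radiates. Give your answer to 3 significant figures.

P ≈ 1.57×10¹² W

Surface area A = 4πR² = 4π(2.49×10⁵ m)² = 7.79128×10¹¹ m².
P = σAT⁴ = 5.670×10⁻⁸ × 7.79128×10¹¹ × (77.2)⁴ = 1.57×10¹² W.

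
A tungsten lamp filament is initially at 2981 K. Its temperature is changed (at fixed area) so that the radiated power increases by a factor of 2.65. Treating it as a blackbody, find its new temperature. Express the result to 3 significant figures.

T₂ ≈ 3.80×10³ K

P ∝ T⁴, so T₂/T₁ = (P₂/P₁)^(1/4) = (2.65)^(1/4) = 1.27588.
T₂ = 2981 × 1.27588 = 3.80×10³ K.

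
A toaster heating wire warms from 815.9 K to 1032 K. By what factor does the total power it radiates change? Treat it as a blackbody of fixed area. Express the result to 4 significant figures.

P ∝ T⁴, so P₂/P₁ = (T₂/T₁)⁴ = (1032/815.9)⁴ = (1.26486)⁴ = 2.560.

P₂/P₁ ≈ 2.560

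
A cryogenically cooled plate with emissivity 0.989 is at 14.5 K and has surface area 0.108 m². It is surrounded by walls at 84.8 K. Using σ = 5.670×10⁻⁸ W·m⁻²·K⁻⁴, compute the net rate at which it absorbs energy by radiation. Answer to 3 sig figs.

Area A = 0.108 m².
Net radiated power P_net = εσA(T⁴ − T₀⁴) = 0.989×5.670×10⁻⁸×0.108×(14.5⁴ − 84.8⁴).
T⁴ − T₀⁴ = 44205.1 − 5.17111×10⁷ = -5.16669×10⁷ K⁴, so P_net = -0.313 W — negative, meaning a net gain of 0.313 W.

Net gain ≈ 0.313 W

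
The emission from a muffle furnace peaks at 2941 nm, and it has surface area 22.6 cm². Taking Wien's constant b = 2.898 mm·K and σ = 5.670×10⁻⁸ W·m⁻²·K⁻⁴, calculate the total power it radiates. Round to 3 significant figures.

Wien's law: T = b/λ_max = 2.898×10⁻³/2.941×10⁻⁶ = 985.379 K.
Area A = 22.6 cm² = 2.26×10⁻³ m².
Then P = σAT⁴ = 5.670×10⁻⁸×2.26×10⁻³×(985.379)⁴ = 121 W.

P ≈ 121 W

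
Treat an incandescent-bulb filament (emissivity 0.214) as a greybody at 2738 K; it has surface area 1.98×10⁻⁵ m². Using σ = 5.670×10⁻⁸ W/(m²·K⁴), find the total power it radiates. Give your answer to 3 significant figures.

Area A = 1.98×10⁻⁵ m².
P = εσAT⁴ = 0.214 × 5.670×10⁻⁸ × 1.98×10⁻⁵ × (2738)⁴ = 13.5 W.

P ≈ 13.5 W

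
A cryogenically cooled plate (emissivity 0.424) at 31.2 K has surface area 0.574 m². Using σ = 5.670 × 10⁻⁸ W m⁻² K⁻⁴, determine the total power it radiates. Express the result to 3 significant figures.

P ≈ 0.0131 W

Area A = 0.574 m².
P = εσAT⁴ = 0.424 × 5.670×10⁻⁸ × 0.574 × (31.2)⁴ = 0.0131 W.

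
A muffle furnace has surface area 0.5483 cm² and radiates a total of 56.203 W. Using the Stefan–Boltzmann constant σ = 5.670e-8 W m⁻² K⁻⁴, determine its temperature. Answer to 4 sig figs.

Area A = 0.5483 cm² = 5.483×10⁻⁵ m².
P = σAT⁴ ⇒ T = (P/(σA))^(1/4) = (56.203/(5.670×10⁻⁸×5.483×10⁻⁵))^(1/4) = 2062 K.

T ≈ 2062 K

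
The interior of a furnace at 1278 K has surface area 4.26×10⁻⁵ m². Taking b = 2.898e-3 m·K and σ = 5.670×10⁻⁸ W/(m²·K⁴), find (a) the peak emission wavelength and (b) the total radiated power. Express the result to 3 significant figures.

(a) λ_max = b/T = 2.898×10⁻³/1278 = 2.268×10⁻⁶ m = 2.27×10³ nm.
Area A = 4.26×10⁻⁵ m².
(b) P = σAT⁴ = 5.670×10⁻⁸×4.26×10⁻⁵×(1278)⁴ = 6.44 W.

λ_max ≈ 2.27×10³ nm; P ≈ 6.44 W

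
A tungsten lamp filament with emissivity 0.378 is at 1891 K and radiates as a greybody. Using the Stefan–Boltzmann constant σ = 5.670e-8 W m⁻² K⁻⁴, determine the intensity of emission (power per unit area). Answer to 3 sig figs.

Stefan–Boltzmann: I = εσT⁴ = 0.378 × 5.670×10⁻⁸ × (1891)⁴ = 2.74×10⁵ W/m².

I ≈ 2.74×10⁵ W/m²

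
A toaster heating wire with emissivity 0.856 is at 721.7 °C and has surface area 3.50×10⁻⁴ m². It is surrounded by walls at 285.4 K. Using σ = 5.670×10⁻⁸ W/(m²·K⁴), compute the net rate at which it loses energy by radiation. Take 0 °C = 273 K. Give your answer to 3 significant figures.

T = 721.7 °C + 273 = 994.7 K.
Area A = 3.50×10⁻⁴ m².
Net radiated power P_net = εσA(T⁴ − T₀⁴) = 0.856×5.670×10⁻⁸×3.50×10⁻⁴×(994.7⁴ − 285.4⁴).
T⁴ − T₀⁴ = 9.78968×10¹¹ − 6.63462×10⁹ = 9.72333×10¹¹ K⁴, so P_net = 16.5 W.

Net loss ≈ 16.5 W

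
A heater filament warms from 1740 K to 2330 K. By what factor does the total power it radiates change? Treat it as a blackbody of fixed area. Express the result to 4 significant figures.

P₂/P₁ ≈ 3.215

P ∝ T⁴, so P₂/P₁ = (T₂/T₁)⁴ = (2330/1740)⁴ = (1.33908)⁴ = 3.215.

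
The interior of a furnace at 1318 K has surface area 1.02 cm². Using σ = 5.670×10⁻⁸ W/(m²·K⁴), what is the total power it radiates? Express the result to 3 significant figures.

Area A = 1.02 cm² = 1.02×10⁻⁴ m².
P = σAT⁴ = 5.670×10⁻⁸ × 1.02×10⁻⁴ × (1318)⁴ = 17.5 W.

P ≈ 17.5 W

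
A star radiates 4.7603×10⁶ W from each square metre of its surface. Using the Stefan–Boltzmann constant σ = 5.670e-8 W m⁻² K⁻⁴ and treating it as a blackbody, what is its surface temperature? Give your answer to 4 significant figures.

I = σT⁴, so T = (I/σ)^(1/4) = (4.7603×10⁶/(5.670×10⁻⁸))^(1/4) = 3027 K.

T ≈ 3027 K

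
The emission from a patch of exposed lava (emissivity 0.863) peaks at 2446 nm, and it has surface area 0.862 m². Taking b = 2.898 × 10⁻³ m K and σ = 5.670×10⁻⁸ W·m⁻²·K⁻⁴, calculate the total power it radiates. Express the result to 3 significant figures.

P ≈ 8.31×10⁴ W

Wien's law: T = b/λ_max = 2.898×10⁻³/2.446×10⁻⁶ = 1184.79 K.
Area A = 0.862 m².
Then P = εσAT⁴ = 0.863×5.670×10⁻⁸×0.862×(1184.79)⁴ = 8.31×10⁴ W.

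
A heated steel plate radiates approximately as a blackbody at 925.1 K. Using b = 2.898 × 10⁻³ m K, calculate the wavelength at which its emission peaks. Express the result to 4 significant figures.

λ_max ≈ 3.133 μm

Wien's displacement law: λ_max = b/T = (2.898×10⁻³ m·K)/(925.1 K) = 3.1326×10⁻⁶ m.
That is 3.133 μm, in the infrared range.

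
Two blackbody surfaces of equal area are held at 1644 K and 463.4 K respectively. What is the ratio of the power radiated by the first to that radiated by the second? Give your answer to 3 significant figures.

With equal areas, P₁/P₂ = (T₁/T₂)⁴ = (1644/463.4)⁴ = 158.

P₁/P₂ ≈ 158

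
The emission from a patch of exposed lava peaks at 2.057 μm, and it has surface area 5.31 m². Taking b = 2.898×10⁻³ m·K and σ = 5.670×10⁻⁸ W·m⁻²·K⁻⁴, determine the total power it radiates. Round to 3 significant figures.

P ≈ 1.19×10⁶ W

Wien's law: T = b/λ_max = 2.898×10⁻³/2.057×10⁻⁶ = 1408.85 K.
Area A = 5.31 m².
Then P = σAT⁴ = 5.670×10⁻⁸×5.31×(1408.85)⁴ = 1.19×10⁶ W.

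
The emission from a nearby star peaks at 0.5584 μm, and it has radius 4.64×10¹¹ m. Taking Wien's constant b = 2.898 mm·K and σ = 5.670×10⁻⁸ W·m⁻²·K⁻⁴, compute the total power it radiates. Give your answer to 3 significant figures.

P ≈ 1.11×10³² W

Wien's law: T = b/λ_max = 2.898×10⁻³/5.584×10⁻⁷ = 5189.83 K.
Surface area A = 4πR² = 4π(4.64×10¹¹ m)² = 2.70549×10²⁴ m².
Then P = σAT⁴ = 5.670×10⁻⁸×2.70549×10²⁴×(5189.83)⁴ = 1.11×10³² W.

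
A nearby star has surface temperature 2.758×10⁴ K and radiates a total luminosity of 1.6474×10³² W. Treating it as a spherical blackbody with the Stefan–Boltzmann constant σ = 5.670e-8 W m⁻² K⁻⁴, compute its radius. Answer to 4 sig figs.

R ≈ 1.999×10¹⁰ m

L = 4πR²σT⁴ ⇒ R = √(L/(4πσT⁴)).
σT⁴ = 3.28065×10¹⁰ W/m², so R = √(1.6474×10³²/(4π×3.28065×10¹⁰)) = 1.999×10¹⁰ m.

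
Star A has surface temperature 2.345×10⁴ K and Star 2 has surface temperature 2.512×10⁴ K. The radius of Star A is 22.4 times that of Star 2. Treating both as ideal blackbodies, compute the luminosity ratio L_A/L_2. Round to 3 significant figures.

L ∝ R²T⁴, so L_A/L_2 = (R_A/R_2)²(T_A/T_2)⁴ = (22.4)² × (2.345×10⁴/2.512×10⁴)⁴ = 501.76 × 0.759439 = 381.

L_A/L_2 ≈ 381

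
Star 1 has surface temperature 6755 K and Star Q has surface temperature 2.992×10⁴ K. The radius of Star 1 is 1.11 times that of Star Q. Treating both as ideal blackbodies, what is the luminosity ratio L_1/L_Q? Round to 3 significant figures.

L_1/L_Q ≈ 3.20×10⁻³

L ∝ R²T⁴, so L_1/L_Q = (R_1/R_Q)²(T_1/T_Q)⁴ = (1.11)² × (6755/2.992×10⁴)⁴ = 1.2321 × 2.59810×10⁻³ = 3.20×10⁻³.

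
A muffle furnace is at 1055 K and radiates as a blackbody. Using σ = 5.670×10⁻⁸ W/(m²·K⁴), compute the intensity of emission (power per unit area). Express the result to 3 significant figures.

Stefan–Boltzmann: I = σT⁴ = 5.670×10⁻⁸ × (1055)⁴ = 7.02×10⁴ W/m².

I ≈ 7.02×10⁴ W/m²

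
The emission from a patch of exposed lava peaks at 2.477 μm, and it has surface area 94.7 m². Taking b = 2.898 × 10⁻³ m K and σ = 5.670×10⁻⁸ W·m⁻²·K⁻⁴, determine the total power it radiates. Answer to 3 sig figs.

P ≈ 1.01×10⁷ W

Wien's law: T = b/λ_max = 2.898×10⁻³/2.477×10⁻⁶ = 1169.96 K.
Area A = 94.7 m².
Then P = σAT⁴ = 5.670×10⁻⁸×94.7×(1169.96)⁴ = 1.01×10⁷ W.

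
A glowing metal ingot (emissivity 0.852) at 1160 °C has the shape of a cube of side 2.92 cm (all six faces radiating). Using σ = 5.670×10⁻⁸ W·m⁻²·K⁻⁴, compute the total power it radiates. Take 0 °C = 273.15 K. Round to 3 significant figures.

P ≈ 1.04×10³ W

T = 1160 °C + 273.15 = 1433.15 K.
Area A = 6s² = 6×(0.0292 m)² = 5.11584×10⁻³ m².
P = εσAT⁴ = 0.852 × 5.670×10⁻⁸ × 5.11584×10⁻³ × (1433.15)⁴ = 1.04×10³ W.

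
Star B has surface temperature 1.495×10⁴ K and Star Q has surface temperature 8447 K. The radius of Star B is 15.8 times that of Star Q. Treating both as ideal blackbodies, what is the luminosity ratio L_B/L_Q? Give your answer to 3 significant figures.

L_B/L_Q ≈ 2.45×10³

L ∝ R²T⁴, so L_B/L_Q = (R_B/R_Q)²(T_B/T_Q)⁴ = (15.8)² × (1.495×10⁴/8447)⁴ = 249.64 × 9.81194 = 2.45×10³.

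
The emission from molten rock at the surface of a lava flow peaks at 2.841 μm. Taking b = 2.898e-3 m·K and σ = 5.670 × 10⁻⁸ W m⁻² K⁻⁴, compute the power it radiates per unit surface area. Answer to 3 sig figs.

I ≈ 6.14×10⁴ W/m²

Wien's law: T = b/λ_max = 2.898×10⁻³/2.841×10⁻⁶ = 1020.06 K.
Then I = σT⁴ = 5.670×10⁻⁸×(1020.06)⁴ = 6.14×10⁴ W/m².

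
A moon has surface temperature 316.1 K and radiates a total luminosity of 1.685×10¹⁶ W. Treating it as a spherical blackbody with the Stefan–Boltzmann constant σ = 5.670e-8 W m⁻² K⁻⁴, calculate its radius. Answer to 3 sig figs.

R ≈ 1.54×10⁶ m

L = 4πR²σT⁴ ⇒ R = √(L/(4πσT⁴)).
σT⁴ = 566.084 W/m², so R = √(1.685×10¹⁶/(4π×566.084)) = 1.54×10⁶ m.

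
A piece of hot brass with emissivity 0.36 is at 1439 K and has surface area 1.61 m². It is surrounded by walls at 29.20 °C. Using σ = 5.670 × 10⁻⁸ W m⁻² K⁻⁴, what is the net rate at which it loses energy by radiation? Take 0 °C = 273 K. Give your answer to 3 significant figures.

Net loss ≈ 1.41×10⁵ W

Surroundings: T = 29.20 °C + 273 = 302.20 K.
Area A = 1.61 m².
Net radiated power P_net = εσA(T⁴ − T₀⁴) = 0.36×5.670×10⁻⁸×1.61×(1439⁴ − 302.20⁴).
T⁴ − T₀⁴ = 4.28789×10¹² − 8.34023×10⁹ = 4.27955×10¹² K⁴, so P_net = 1.41×10⁵ W.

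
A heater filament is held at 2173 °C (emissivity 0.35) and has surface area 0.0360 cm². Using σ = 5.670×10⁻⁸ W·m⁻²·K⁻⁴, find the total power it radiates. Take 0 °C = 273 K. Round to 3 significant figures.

T = 2173 °C + 273 = 2446 K.
Area A = 0.0360 cm² = 3.60×10⁻⁶ m².
P = εσAT⁴ = 0.35 × 5.670×10⁻⁸ × 3.60×10⁻⁶ × (2446)⁴ = 2.56 W.

P ≈ 2.56 W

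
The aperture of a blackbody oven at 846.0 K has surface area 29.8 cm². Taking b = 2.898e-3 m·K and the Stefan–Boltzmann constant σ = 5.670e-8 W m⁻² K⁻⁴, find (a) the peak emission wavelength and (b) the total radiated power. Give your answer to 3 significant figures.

λ_max ≈ 3.43 μm; P ≈ 86.6 W

(a) λ_max = b/T = 2.898×10⁻³/846.0 = 3.426×10⁻⁶ m = 3.43 μm.
Area A = 29.8 cm² = 2.98×10⁻³ m².
(b) P = σAT⁴ = 5.670×10⁻⁸×2.98×10⁻³×(846.0)⁴ = 86.6 W.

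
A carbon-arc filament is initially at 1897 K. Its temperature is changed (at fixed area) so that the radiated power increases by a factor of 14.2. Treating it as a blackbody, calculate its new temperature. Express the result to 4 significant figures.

T₂ ≈ 3682 K

P ∝ T⁴, so T₂/T₁ = (P₂/P₁)^(1/4) = (14.2)^(1/4) = 1.94121.
T₂ = 1897 × 1.94121 = 3682 K.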